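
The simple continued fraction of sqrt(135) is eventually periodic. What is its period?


Run the CF algorithm for sqrt(135).
a_0 = floor(sqrt(135)) = 11; set m_0=0, q_0=1.
Recurrence: m' = q*a - m,  q' = (d - m'^2)/q,  a' = floor((a_0 + m')/q').
  step 1: m=11, q=14, a=1
  step 2: m=3, q=9, a=1
  step 3: m=6, q=11, a=1
  step 4: m=5, q=10, a=1
  step 5: m=5, q=11, a=1
  step 6: m=6, q=9, a=1
  step 7: m=3, q=14, a=1
  step 8: m=11, q=1, a=22
a_8 = 2*a_0 = 22, so the period closes here.
sqrt(135) = [11; 1, 1, 1, 1, 1, 1, 1, 22]
Period length = 8

8


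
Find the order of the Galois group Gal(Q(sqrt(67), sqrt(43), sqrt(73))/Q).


The 3 square roots of distinct primes are multiplicatively independent over Q,
so [K:Q] = 2^3 and Gal(K/Q) is isomorphic to (Z/2Z)^3.
|Gal| = 2^3 = 8

8


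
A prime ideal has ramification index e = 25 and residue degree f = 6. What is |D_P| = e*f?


|D_P| = e * f
= 25 * 6
= 150

150


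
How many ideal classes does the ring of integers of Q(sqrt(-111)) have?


K = Q(sqrt(-111)). d mod 4 = 1, so D = disc(K) = d = -111
h(K) equals the number of primitive reduced positive-definite forms (a, b, c) = a*x^2 + b*x*y + c*y^2 with b^2 - 4ac = D,
where reduced means |b| <= a <= c, with b >= 0 whenever |b| = a or a = c, and primitive means gcd(a, b, c) = 1.
Reduced forces 3a^2 <= |D| = 111, so 1 <= a <= 6; b must have the parity of D, and c = (b^2 - D)/(4a) must be an integer >= a.
Enumerate a = 1..6, b in [-a, a]:
  a=1: (1, 1, 28)  [1]
  a=2: (2, -1, 14), (2, 1, 14)  [2]
  a=3: (3, 3, 10)  [1]
  a=4: (4, -1, 7), (4, 1, 7)  [2]
  a=5: (5, -3, 6), (5, 3, 6)  [2]
  a=6: none
Total reduced forms: 1 + 2 + 1 + 2 + 2 = 8
h = 8

8


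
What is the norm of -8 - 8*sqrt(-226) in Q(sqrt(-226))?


N(a + b*sqrt(d)) = a^2 - d*b^2
= (-8)^2 - (-226)*(-8)^2
= 64 + 14464
= 14528

14528


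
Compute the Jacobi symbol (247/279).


Compute (247/279) via quadratic reciprocity:
  reciprocity: (247/279) -> -(279/247)
  reduce: (32/247)
  pull out 2: (2/247) = +1  (since 247 mod 8 = 7)
  pull out 2: (2/247) = +1  (since 247 mod 8 = 7)
  pull out 2: (2/247) = +1  (since 247 mod 8 = 7)
  pull out 2: (2/247) = +1  (since 247 mod 8 = 7)
  pull out 2: (2/247) = +1  (since 247 mod 8 = 7)
  (1/247) = 1
Product of signs = -1

-1


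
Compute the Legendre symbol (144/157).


p = 157 is prime, so compute (144/157) with the reciprocity algorithm (Jacobi-symbol steps: pull out 2s via (2/n), flip via reciprocity, reduce):
  pull out 2: (2/157) = -1  (since 157 mod 8 = 5)
  pull out 2: (2/157) = -1  (since 157 mod 8 = 5)
  pull out 2: (2/157) = -1  (since 157 mod 8 = 5)
  pull out 2: (2/157) = -1  (since 157 mod 8 = 5)
  reciprocity: (9/157) -> +(157/9)
  reduce: (4/9)
  pull out 2: (2/9) = +1  (since 9 mod 8 = 1)
  pull out 2: (2/9) = +1  (since 9 mod 8 = 1)
  (1/9) = 1
Product of signs = 1
(144/157) = 1

1


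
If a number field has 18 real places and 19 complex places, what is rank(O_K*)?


By Dirichlet's unit theorem:
rank = r1 + r2 - 1
= 18 + 19 - 1
= 36

36


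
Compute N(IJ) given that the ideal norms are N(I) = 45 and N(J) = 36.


N(IJ) = N(I) * N(J)
= 45 * 36
= 1620

1620


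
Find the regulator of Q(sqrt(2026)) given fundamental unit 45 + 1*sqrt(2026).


epsilon = 45 + 1*sqrt(2026)
= 90.0111
R = ln(90.0111)
= 4.4999

4.4999


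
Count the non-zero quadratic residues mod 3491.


For prime p, the number of non-zero quadratic residues is (p-1)/2.
= (3491-1)/2
= 1745

1745


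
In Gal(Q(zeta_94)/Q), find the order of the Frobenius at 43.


The Frobenius at p in Gal(Q(zeta_n)/Q) = (Z/nZ)* is the class of p, so its order is ord_94(43), the smallest k >= 1 with 43^k = 1 mod 94.
n = 94 = 2 * 47, phi(94) = 46; the order divides phi(n).
Divisors of 46: 1, 2, 23, 46
Repeated squaring mod 94: 43^1 = 43, 43^2 = 63, 43^4 = 21, 43^8 = 65, 43^16 = 89, 43^32 = 25
Test divisors in increasing order:
  k=1: 43^1 = 43 mod 94
  k=2: 43^2 = 63 mod 94
  k=23: 43^23 = 89 * 21 * 63 * 43 = 93 mod 94
  k=46: 43^46 = 25 * 65 * 21 * 63 = 1 mod 94  <- first divisor giving 1
Order = 46

46


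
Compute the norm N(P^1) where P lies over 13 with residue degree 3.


N(P^a) = p^(a*f)
= 13^(1*3)
= 13^3
= 2197

2197


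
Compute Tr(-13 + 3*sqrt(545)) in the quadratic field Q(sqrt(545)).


Tr(a + b*sqrt(d)) = (a + b*sqrt(d)) + (a - b*sqrt(d)) = 2a
= 2 * (-13)
= -26

-26


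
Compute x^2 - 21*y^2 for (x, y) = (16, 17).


x^2 - d*y^2
= 16^2 - 21*17^2
= 256 - 6069
= -5813

-5813


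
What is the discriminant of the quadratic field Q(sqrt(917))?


For K = Q(sqrt(d)) with d squarefree: disc(K) = d if d = 1 mod 4, and disc(K) = 4d if d = 2 or 3 mod 4.
Here d = 917, and d mod 4 = 1.
d = 1 mod 4 (O_K = Z[(1+sqrt(d))/2]), so disc(K) = d = 917

917


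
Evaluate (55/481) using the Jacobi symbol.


Compute (55/481) via quadratic reciprocity:
  reciprocity: (55/481) -> +(481/55)
  reduce: (41/55)
  reciprocity: (41/55) -> +(55/41)
  reduce: (14/41)
  pull out 2: (2/41) = +1  (since 41 mod 8 = 1)
  reciprocity: (7/41) -> +(41/7)
  reduce: (6/7)
  pull out 2: (2/7) = +1  (since 7 mod 8 = 7)
  reciprocity: (3/7) -> -(7/3)
  reduce: (1/3)
  (1/3) = 1
Product of signs = -1

-1


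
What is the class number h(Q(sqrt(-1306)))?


K = Q(sqrt(-1306)). d mod 4 = 2, so D = disc(K) = 4d = -5224
h(K) equals the number of primitive reduced positive-definite forms (a, b, c) = a*x^2 + b*x*y + c*y^2 with b^2 - 4ac = D,
where reduced means |b| <= a <= c, with b >= 0 whenever |b| = a or a = c, and primitive means gcd(a, b, c) = 1.
Reduced forces 3a^2 <= |D| = 5224, so 1 <= a <= 41; b must have the parity of D, and c = (b^2 - D)/(4a) must be an integer >= a.
Enumerate a = 1..41, b in [-a, a]:
  a=1: (1, 0, 1306)  [1]
  a=2: (2, 0, 653)  [1]
  a=3..4: none
  a=5: (5, -4, 262), (5, 4, 262)  [2]
  a=6..9: none
  a=10: (10, -4, 131), (10, 4, 131)  [2]
  a=11: (11, -10, 121), (11, 10, 121)  [2]
  a=12..18: none
  a=19: (19, -18, 73), (19, 18, 73)  [2]
  a=20..21: none
  a=22: (22, -12, 61), (22, 12, 61)  [2]
  a=23..24: none
  a=25: (25, -24, 58), (25, 24, 58)  [2]
  a=26..28: none
  a=29: (29, -24, 50), (29, 24, 50)  [2]
  a=30..36: none
  a=37: (37, -20, 38), (37, 20, 38)  [2]
  a=38..41: none
Total reduced forms: 1 + 1 + 2 + 2 + 2 + 2 + 2 + 2 + 2 + 2 = 18
h = 18

18


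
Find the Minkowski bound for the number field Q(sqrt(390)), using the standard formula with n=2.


d = 390, d mod 4 = 2, so disc(K) = 4d = 1560; |disc(K)| = 1560
Real quadratic field, so n = 2, s = r2 = 0, r1 = 2
M = (n!/n^n) * (4/pi)^s * sqrt(|disc(K)|) = (2!/2^2) * (4/pi)^0 * sqrt(1560)
= 0.5 * 1.000000 * 39.496835
= 19.7484

19.7484


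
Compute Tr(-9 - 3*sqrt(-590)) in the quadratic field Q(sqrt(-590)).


Tr(a + b*sqrt(d)) = (a + b*sqrt(d)) + (a - b*sqrt(d)) = 2a
= 2 * (-9)
= -18

-18


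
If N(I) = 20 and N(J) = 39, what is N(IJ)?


N(IJ) = N(I) * N(J)
= 20 * 39
= 780

780


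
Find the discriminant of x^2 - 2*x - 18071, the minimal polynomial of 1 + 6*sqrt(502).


The element 1 + 6*sqrt(502) has minimal polynomial:
x^2 - 2*x - 18071
Discriminant = (-2)^2 - 4*(-18071)
= 4 + 72284
= 72288

72288


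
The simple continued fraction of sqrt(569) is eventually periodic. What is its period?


Run the CF algorithm for sqrt(569).
a_0 = floor(sqrt(569)) = 23; set m_0=0, q_0=1.
Recurrence: m' = q*a - m,  q' = (d - m'^2)/q,  a' = floor((a_0 + m')/q').
  step 1: m=23, q=40, a=1
  step 2: m=17, q=7, a=5
  step 3: m=18, q=35, a=1
  step 4: m=17, q=8, a=5
  step 5: m=23, q=5, a=9
  step 6: m=22, q=17, a=2
  step 7: m=12, q=25, a=1
  step 8: m=13, q=16, a=2
  step 9: m=19, q=13, a=3
  step 10: m=20, q=13, a=3
  step 11: m=19, q=16, a=2
  step 12: m=13, q=25, a=1
  step 13: m=12, q=17, a=2
  step 14: m=22, q=5, a=9
  step 15: m=23, q=8, a=5
  step 16: m=17, q=35, a=1
  step 17: m=18, q=7, a=5
  step 18: m=17, q=40, a=1
  step 19: m=23, q=1, a=46
a_19 = 2*a_0 = 46, so the period closes here.
sqrt(569) = [23; 1, 5, 1, 5, 9, 2, 1, 2, 3, 3, 2, 1, 2, 9, 5, 1, 5, 1, 46]
Period length = 19

19


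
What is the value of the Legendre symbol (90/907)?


p = 907 is prime, so compute (90/907) with the reciprocity algorithm (Jacobi-symbol steps: pull out 2s via (2/n), flip via reciprocity, reduce):
  pull out 2: (2/907) = -1  (since 907 mod 8 = 3)
  reciprocity: (45/907) -> +(907/45)
  reduce: (7/45)
  reciprocity: (7/45) -> +(45/7)
  reduce: (3/7)
  reciprocity: (3/7) -> -(7/3)
  reduce: (1/3)
  (1/3) = 1
Product of signs = 1
(90/907) = 1

1


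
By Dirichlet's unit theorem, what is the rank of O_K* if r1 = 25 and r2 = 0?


By Dirichlet's unit theorem:
rank = r1 + r2 - 1
= 25 + 0 - 1
= 24

24


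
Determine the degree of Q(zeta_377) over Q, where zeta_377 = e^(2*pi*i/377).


The degree equals Euler's totient phi(377).
377 = 13 * 29
phi(377) = 336

336


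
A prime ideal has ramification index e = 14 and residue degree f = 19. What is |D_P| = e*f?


|D_P| = e * f
= 14 * 19
= 266

266


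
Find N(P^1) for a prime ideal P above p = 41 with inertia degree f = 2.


N(P^a) = p^(a*f)
= 41^(1*2)
= 41^2
= 1681

1681


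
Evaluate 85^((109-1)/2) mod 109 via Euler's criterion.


p = 109 is prime and the exponent is (p-1)/2 = 54, so by Euler's criterion 85^54 = (85/109) = +1 or -1 mod 109.
Compute by square-and-multiply:
  54 = 32 + 16 + 4 + 2 (binary 110110)
  Repeated squaring mod 109: 85^1 = 85, 85^2 = 31, 85^4 = 89, 85^8 = 73, 85^16 = 97, 85^32 = 35
  85^54 = 85^32 * 85^16 * 85^4 * 85^2 = 35 * 97 * 89 * 31 mod 109
    35 * 97 = 3395 = 16 mod 109
    16 * 89 = 1424 = 7 mod 109
    7 * 31 = 217 = 108 mod 109
  85^54 = 108 mod 109
Result 108 = p - 1 = -1 mod 109: 85 is a quadratic non-residue mod 109. As a residue in [0, p-1] the value is 108.
85^54 mod 109 = 108

108


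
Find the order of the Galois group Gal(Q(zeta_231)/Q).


|Gal(Q(zeta_231)/Q)| = phi(231)
= 120

120


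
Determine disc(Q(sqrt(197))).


For K = Q(sqrt(d)) with d squarefree: disc(K) = d if d = 1 mod 4, and disc(K) = 4d if d = 2 or 3 mod 4.
Here d = 197, and d mod 4 = 1.
d = 1 mod 4 (O_K = Z[(1+sqrt(d))/2]), so disc(K) = d = 197

197


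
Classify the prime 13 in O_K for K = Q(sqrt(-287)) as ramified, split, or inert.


K = Q(sqrt(-287)). Since d mod 4 = 1, disc(K) = -287.
Check p | disc: -287 mod 13 = 12.
p does not divide disc. Compute Legendre symbol (d/p):
12^((13-1)/2) mod 13 = 1
(d/p) = 1, so p splits: (p) = P*P' with e=1, f=1, g=2.
Therefore p is split.

split


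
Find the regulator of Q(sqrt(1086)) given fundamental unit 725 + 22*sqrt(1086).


epsilon = 725 + 22*sqrt(1086)
= 1449.9993
R = ln(1449.9993)
= 7.2793

7.2793


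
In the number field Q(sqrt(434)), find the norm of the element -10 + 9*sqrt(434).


N(a + b*sqrt(d)) = a^2 - d*b^2
= (-10)^2 - (434)*(9)^2
= 100 - 35154
= -35054

-35054


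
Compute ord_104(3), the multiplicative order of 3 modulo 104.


We want ord_104(3), the smallest k >= 1 with 3^k = 1 mod 104.
n = 104 = 2^3 * 13, phi(104) = 48; the order divides phi(n).
Divisors of 48: 1, 2, 3, 4, 6, 8, 12, 16, 24, 48
Repeated squaring mod 104: 3^1 = 3, 3^2 = 9, 3^4 = 81, 3^8 = 9, 3^16 = 81, 3^32 = 9
Test divisors in increasing order:
  k=1: 3^1 = 3 mod 104
  k=2: 3^2 = 9 mod 104
  k=3: 3^3 = 9 * 3 = 27 mod 104
  k=4: 3^4 = 81 mod 104
  k=6: 3^6 = 81 * 9 = 1 mod 104  <- first divisor giving 1
Order = 6

6


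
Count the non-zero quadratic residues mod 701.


For prime p, the number of non-zero quadratic residues is (p-1)/2.
= (701-1)/2
= 350

350


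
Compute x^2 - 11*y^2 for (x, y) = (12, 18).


x^2 - d*y^2
= 12^2 - 11*18^2
= 144 - 3564
= -3420

-3420


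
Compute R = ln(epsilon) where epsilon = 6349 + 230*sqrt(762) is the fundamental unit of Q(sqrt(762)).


epsilon = 6349 + 230*sqrt(762)
= 12697.9999
R = ln(12697.9999)
= 9.4492

9.4492


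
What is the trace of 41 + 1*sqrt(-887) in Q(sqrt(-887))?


Tr(a + b*sqrt(d)) = (a + b*sqrt(d)) + (a - b*sqrt(d)) = 2a
= 2 * (41)
= 82

82


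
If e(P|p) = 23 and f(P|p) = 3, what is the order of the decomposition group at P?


|D_P| = e * f
= 23 * 3
= 69

69


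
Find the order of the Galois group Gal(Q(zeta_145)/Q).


|Gal(Q(zeta_145)/Q)| = phi(145)
= 112

112


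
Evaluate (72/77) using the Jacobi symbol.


Compute (72/77) via quadratic reciprocity:
  pull out 2: (2/77) = -1  (since 77 mod 8 = 5)
  pull out 2: (2/77) = -1  (since 77 mod 8 = 5)
  pull out 2: (2/77) = -1  (since 77 mod 8 = 5)
  reciprocity: (9/77) -> +(77/9)
  reduce: (5/9)
  reciprocity: (5/9) -> +(9/5)
  reduce: (4/5)
  pull out 2: (2/5) = -1  (since 5 mod 8 = 5)
  pull out 2: (2/5) = -1  (since 5 mod 8 = 5)
  (1/5) = 1
Product of signs = -1

-1


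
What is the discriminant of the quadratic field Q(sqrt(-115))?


For K = Q(sqrt(d)) with d squarefree: disc(K) = d if d = 1 mod 4, and disc(K) = 4d if d = 2 or 3 mod 4.
Here d = -115, and d mod 4 = 1.
d = 1 mod 4 (O_K = Z[(1+sqrt(d))/2]), so disc(K) = d = -115

-115


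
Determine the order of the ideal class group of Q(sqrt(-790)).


K = Q(sqrt(-790)). d mod 4 = 2, so D = disc(K) = 4d = -3160
h(K) equals the number of primitive reduced positive-definite forms (a, b, c) = a*x^2 + b*x*y + c*y^2 with b^2 - 4ac = D,
where reduced means |b| <= a <= c, with b >= 0 whenever |b| = a or a = c, and primitive means gcd(a, b, c) = 1.
Reduced forces 3a^2 <= |D| = 3160, so 1 <= a <= 32; b must have the parity of D, and c = (b^2 - D)/(4a) must be an integer >= a.
Enumerate a = 1..32, b in [-a, a]:
  a=1: (1, 0, 790)  [1]
  a=2: (2, 0, 395)  [1]
  a=3..4: none
  a=5: (5, 0, 158)  [1]
  a=6: none
  a=7: (7, -2, 113), (7, 2, 113)  [2]
  a=8..9: none
  a=10: (10, 0, 79)  [1]
  a=11..12: none
  a=13: (13, -8, 62), (13, 8, 62)  [2]
  a=14: (14, -12, 59), (14, 12, 59)  [2]
  a=15..16: none
  a=17: (17, -6, 47), (17, 6, 47)  [2]
  a=18..25: none
  a=26: (26, -8, 31), (26, 8, 31)  [2]
  a=27..28: none
  a=29: (29, -28, 34), (29, 28, 34)  [2]
  a=30..32: none
Total reduced forms: 1 + 1 + 1 + 2 + 1 + 2 + 2 + 2 + 2 + 2 = 16
h = 16

16


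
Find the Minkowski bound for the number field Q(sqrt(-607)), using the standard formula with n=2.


d = -607, d mod 4 = 1, so disc(K) = d = -607; |disc(K)| = 607
Imaginary quadratic field, so n = 2, s = r2 = 1, r1 = 0
M = (n!/n^n) * (4/pi)^s * sqrt(|disc(K)|) = (2!/2^2) * (4/pi)^1 * sqrt(607)
= 0.5 * 1.273240 * 24.637370
= 15.6846

15.6846


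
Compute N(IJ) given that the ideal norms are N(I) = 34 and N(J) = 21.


N(IJ) = N(I) * N(J)
= 34 * 21
= 714

714


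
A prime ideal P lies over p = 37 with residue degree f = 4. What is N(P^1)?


N(P^a) = p^(a*f)
= 37^(1*4)
= 37^4
= 1874161

1874161


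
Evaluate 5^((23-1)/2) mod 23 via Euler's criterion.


p = 23 is prime and the exponent is (p-1)/2 = 11, so by Euler's criterion 5^11 = (5/23) = +1 or -1 mod 23.
Compute by square-and-multiply:
  11 = 8 + 2 + 1 (binary 1011)
  Repeated squaring mod 23: 5^1 = 5, 5^2 = 2, 5^4 = 4, 5^8 = 16
  5^11 = 5^8 * 5^2 * 5^1 = 16 * 2 * 5 mod 23
    16 * 2 = 32 = 9 mod 23
    9 * 5 = 45 = 22 mod 23
  5^11 = 22 mod 23
Result 22 = p - 1 = -1 mod 23: 5 is a quadratic non-residue mod 23. As a residue in [0, p-1] the value is 22.
5^11 mod 23 = 22

22


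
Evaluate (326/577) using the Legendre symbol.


p = 577 is prime, so compute (326/577) with the reciprocity algorithm (Jacobi-symbol steps: pull out 2s via (2/n), flip via reciprocity, reduce):
  pull out 2: (2/577) = +1  (since 577 mod 8 = 1)
  reciprocity: (163/577) -> +(577/163)
  reduce: (88/163)
  pull out 2: (2/163) = -1  (since 163 mod 8 = 3)
  pull out 2: (2/163) = -1  (since 163 mod 8 = 3)
  pull out 2: (2/163) = -1  (since 163 mod 8 = 3)
  reciprocity: (11/163) -> -(163/11)
  reduce: (9/11)
  reciprocity: (9/11) -> +(11/9)
  reduce: (2/9)
  pull out 2: (2/9) = +1  (since 9 mod 8 = 1)
  (1/9) = 1
Product of signs = 1
(326/577) = 1

1


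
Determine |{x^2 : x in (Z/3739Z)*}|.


For prime p, the number of non-zero quadratic residues is (p-1)/2.
= (3739-1)/2
= 1869

1869


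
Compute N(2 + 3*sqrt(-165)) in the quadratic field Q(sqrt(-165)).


N(a + b*sqrt(d)) = a^2 - d*b^2
= (2)^2 - (-165)*(3)^2
= 4 + 1485
= 1489

1489


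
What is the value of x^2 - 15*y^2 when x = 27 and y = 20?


x^2 - d*y^2
= 27^2 - 15*20^2
= 729 - 6000
= -5271

-5271


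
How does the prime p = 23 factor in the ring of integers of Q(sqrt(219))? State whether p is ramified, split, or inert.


K = Q(sqrt(219)). Since d mod 4 = 3, disc(K) = 876.
Check p | disc: 876 mod 23 = 2.
p does not divide disc. Compute Legendre symbol (d/p):
12^((23-1)/2) mod 23 = 1
(d/p) = 1, so p splits: (p) = P*P' with e=1, f=1, g=2.
Therefore p is split.

split


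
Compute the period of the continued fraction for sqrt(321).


Run the CF algorithm for sqrt(321).
a_0 = floor(sqrt(321)) = 17; set m_0=0, q_0=1.
Recurrence: m' = q*a - m,  q' = (d - m'^2)/q,  a' = floor((a_0 + m')/q').
  step 1: m=17, q=32, a=1
  step 2: m=15, q=3, a=10
  step 3: m=15, q=32, a=1
  step 4: m=17, q=1, a=34
a_4 = 2*a_0 = 34, so the period closes here.
sqrt(321) = [17; 1, 10, 1, 34]
Period length = 4

4


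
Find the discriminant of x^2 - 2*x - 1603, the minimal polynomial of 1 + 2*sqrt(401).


The element 1 + 2*sqrt(401) has minimal polynomial:
x^2 - 2*x - 1603
Discriminant = (-2)^2 - 4*(-1603)
= 4 + 6412
= 6416

6416


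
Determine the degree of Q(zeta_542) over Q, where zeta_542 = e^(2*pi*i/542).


The degree equals Euler's totient phi(542).
542 = 2 * 271
phi(542) = 270

270


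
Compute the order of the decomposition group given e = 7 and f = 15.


|D_P| = e * f
= 7 * 15
= 105

105


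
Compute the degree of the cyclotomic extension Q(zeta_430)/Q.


The degree equals Euler's totient phi(430).
430 = 2 * 5 * 43
phi(430) = 168

168


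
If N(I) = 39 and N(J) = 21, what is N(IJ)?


N(IJ) = N(I) * N(J)
= 39 * 21
= 819

819


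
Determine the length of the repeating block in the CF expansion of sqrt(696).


Run the CF algorithm for sqrt(696).
a_0 = floor(sqrt(696)) = 26; set m_0=0, q_0=1.
Recurrence: m' = q*a - m,  q' = (d - m'^2)/q,  a' = floor((a_0 + m')/q').
  step 1: m=26, q=20, a=2
  step 2: m=14, q=25, a=1
  step 3: m=11, q=23, a=1
  step 4: m=12, q=24, a=1
  step 5: m=12, q=23, a=1
  step 6: m=11, q=25, a=1
  step 7: m=14, q=20, a=2
  step 8: m=26, q=1, a=52
a_8 = 2*a_0 = 52, so the period closes here.
sqrt(696) = [26; 2, 1, 1, 1, 1, 1, 2, 52]
Period length = 8

8


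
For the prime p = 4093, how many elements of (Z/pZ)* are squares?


For prime p, the number of non-zero quadratic residues is (p-1)/2.
= (4093-1)/2
= 2046

2046


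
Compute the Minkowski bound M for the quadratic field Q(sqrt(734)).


d = 734, d mod 4 = 2, so disc(K) = 4d = 2936; |disc(K)| = 2936
Real quadratic field, so n = 2, s = r2 = 0, r1 = 2
M = (n!/n^n) * (4/pi)^s * sqrt(|disc(K)|) = (2!/2^2) * (4/pi)^0 * sqrt(2936)
= 0.5 * 1.000000 * 54.184869
= 27.0924

27.0924


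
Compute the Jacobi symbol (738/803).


Compute (738/803) via quadratic reciprocity:
  pull out 2: (2/803) = -1  (since 803 mod 8 = 3)
  reciprocity: (369/803) -> +(803/369)
  reduce: (65/369)
  reciprocity: (65/369) -> +(369/65)
  reduce: (44/65)
  pull out 2: (2/65) = +1  (since 65 mod 8 = 1)
  pull out 2: (2/65) = +1  (since 65 mod 8 = 1)
  reciprocity: (11/65) -> +(65/11)
  reduce: (10/11)
  pull out 2: (2/11) = -1  (since 11 mod 8 = 3)
  reciprocity: (5/11) -> +(11/5)
  reduce: (1/5)
  (1/5) = 1
Product of signs = 1

1


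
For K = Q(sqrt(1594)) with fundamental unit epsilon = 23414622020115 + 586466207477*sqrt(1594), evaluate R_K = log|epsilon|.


epsilon = 23414622020115 + 586466207477*sqrt(1594)
= 4.6829e+13
R = ln(4.6829e+13)
= 31.4775

31.4775


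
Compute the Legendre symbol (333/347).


p = 347 is prime, so compute (333/347) with the reciprocity algorithm (Jacobi-symbol steps: pull out 2s via (2/n), flip via reciprocity, reduce):
  reciprocity: (333/347) -> +(347/333)
  reduce: (14/333)
  pull out 2: (2/333) = -1  (since 333 mod 8 = 5)
  reciprocity: (7/333) -> +(333/7)
  reduce: (4/7)
  pull out 2: (2/7) = +1  (since 7 mod 8 = 7)
  pull out 2: (2/7) = +1  (since 7 mod 8 = 7)
  (1/7) = 1
Product of signs = -1
(333/347) = -1

-1


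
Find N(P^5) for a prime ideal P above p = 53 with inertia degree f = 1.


N(P^a) = p^(a*f)
= 53^(5*1)
= 53^5
= 418195493

418195493


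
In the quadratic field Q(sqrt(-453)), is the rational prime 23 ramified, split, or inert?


K = Q(sqrt(-453)). Since d mod 4 = 3, disc(K) = -1812.
Check p | disc: -1812 mod 23 = 5.
p does not divide disc. Compute Legendre symbol (d/p):
7^((23-1)/2) mod 23 = -1
(d/p) = -1, so p is inert: (p) stays prime with e=1, f=2, g=1.
Therefore p is inert.

inert


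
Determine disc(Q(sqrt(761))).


For K = Q(sqrt(d)) with d squarefree: disc(K) = d if d = 1 mod 4, and disc(K) = 4d if d = 2 or 3 mod 4.
Here d = 761, and d mod 4 = 1.
d = 1 mod 4 (O_K = Z[(1+sqrt(d))/2]), so disc(K) = d = 761

761


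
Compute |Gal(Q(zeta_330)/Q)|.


|Gal(Q(zeta_330)/Q)| = phi(330)
= 80

80


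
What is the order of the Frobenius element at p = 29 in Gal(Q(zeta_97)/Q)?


The Frobenius at p in Gal(Q(zeta_n)/Q) = (Z/nZ)* is the class of p, so its order is ord_97(29), the smallest k >= 1 with 29^k = 1 mod 97.
n = 97 = 97, phi(97) = 96; the order divides phi(n).
Divisors of 96: 1, 2, 3, 4, 6, 8, 12, 16, 24, 32, 48, 96
Repeated squaring mod 97: 29^1 = 29, 29^2 = 65, 29^4 = 54, 29^8 = 6, 29^16 = 36, 29^32 = 35, 29^64 = 61
Test divisors in increasing order:
  k=1: 29^1 = 29 mod 97
  k=2: 29^2 = 65 mod 97
  k=3: 29^3 = 65 * 29 = 42 mod 97
  k=4: 29^4 = 54 mod 97
  k=6: 29^6 = 54 * 65 = 18 mod 97
  k=8: 29^8 = 6 mod 97
  k=12: 29^12 = 6 * 54 = 33 mod 97
  k=16: 29^16 = 36 mod 97
  k=24: 29^24 = 36 * 6 = 22 mod 97
  k=32: 29^32 = 35 mod 97
  k=48: 29^48 = 35 * 36 = 96 mod 97
  k=96: 29^96 = 61 * 35 = 1 mod 97  <- first divisor giving 1
Order = 96

96


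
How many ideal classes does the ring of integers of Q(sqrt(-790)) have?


K = Q(sqrt(-790)). d mod 4 = 2, so D = disc(K) = 4d = -3160
h(K) equals the number of primitive reduced positive-definite forms (a, b, c) = a*x^2 + b*x*y + c*y^2 with b^2 - 4ac = D,
where reduced means |b| <= a <= c, with b >= 0 whenever |b| = a or a = c, and primitive means gcd(a, b, c) = 1.
Reduced forces 3a^2 <= |D| = 3160, so 1 <= a <= 32; b must have the parity of D, and c = (b^2 - D)/(4a) must be an integer >= a.
Enumerate a = 1..32, b in [-a, a]:
  a=1: (1, 0, 790)  [1]
  a=2: (2, 0, 395)  [1]
  a=3..4: none
  a=5: (5, 0, 158)  [1]
  a=6: none
  a=7: (7, -2, 113), (7, 2, 113)  [2]
  a=8..9: none
  a=10: (10, 0, 79)  [1]
  a=11..12: none
  a=13: (13, -8, 62), (13, 8, 62)  [2]
  a=14: (14, -12, 59), (14, 12, 59)  [2]
  a=15..16: none
  a=17: (17, -6, 47), (17, 6, 47)  [2]
  a=18..25: none
  a=26: (26, -8, 31), (26, 8, 31)  [2]
  a=27..28: none
  a=29: (29, -28, 34), (29, 28, 34)  [2]
  a=30..32: none
Total reduced forms: 1 + 1 + 1 + 2 + 1 + 2 + 2 + 2 + 2 + 2 = 16
h = 16

16


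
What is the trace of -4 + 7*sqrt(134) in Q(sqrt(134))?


Tr(a + b*sqrt(d)) = (a + b*sqrt(d)) + (a - b*sqrt(d)) = 2a
= 2 * (-4)
= -8

-8


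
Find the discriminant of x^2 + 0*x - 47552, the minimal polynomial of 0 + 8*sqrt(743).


The element 0 + 8*sqrt(743) has minimal polynomial:
x^2 + 0*x - 47552
Discriminant = (0)^2 - 4*(-47552)
= 0 + 190208
= 190208

190208


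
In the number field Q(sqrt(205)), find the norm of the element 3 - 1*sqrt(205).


N(a + b*sqrt(d)) = a^2 - d*b^2
= (3)^2 - (205)*(-1)^2
= 9 - 205
= -196

-196


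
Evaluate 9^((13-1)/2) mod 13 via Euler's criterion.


p = 13 is prime and the exponent is (p-1)/2 = 6, so by Euler's criterion 9^6 = (9/13) = +1 or -1 mod 13.
Compute by square-and-multiply:
  6 = 4 + 2 (binary 110)
  Repeated squaring mod 13: 9^1 = 9, 9^2 = 3, 9^4 = 9
  9^6 = 9^4 * 9^2 = 9 * 3 mod 13
    9 * 3 = 27 = 1 mod 13
  9^6 = 1 mod 13
Result 1: 9 is a quadratic residue mod 13.
9^6 mod 13 = 1

1


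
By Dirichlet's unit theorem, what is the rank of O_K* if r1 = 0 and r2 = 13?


By Dirichlet's unit theorem:
rank = r1 + r2 - 1
= 0 + 13 - 1
= 12

12


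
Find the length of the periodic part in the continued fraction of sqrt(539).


Run the CF algorithm for sqrt(539).
a_0 = floor(sqrt(539)) = 23; set m_0=0, q_0=1.
Recurrence: m' = q*a - m,  q' = (d - m'^2)/q,  a' = floor((a_0 + m')/q').
  step 1: m=23, q=10, a=4
  step 2: m=17, q=25, a=1
  step 3: m=8, q=19, a=1
  step 4: m=11, q=22, a=1
  step 5: m=11, q=19, a=1
  step 6: m=8, q=25, a=1
  step 7: m=17, q=10, a=4
  step 8: m=23, q=1, a=46
a_8 = 2*a_0 = 46, so the period closes here.
sqrt(539) = [23; 4, 1, 1, 1, 1, 1, 4, 46]
Period length = 8

8


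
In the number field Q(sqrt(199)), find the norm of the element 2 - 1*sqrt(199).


N(a + b*sqrt(d)) = a^2 - d*b^2
= (2)^2 - (199)*(-1)^2
= 4 - 199
= -195

-195


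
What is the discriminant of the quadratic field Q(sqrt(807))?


For K = Q(sqrt(d)) with d squarefree: disc(K) = d if d = 1 mod 4, and disc(K) = 4d if d = 2 or 3 mod 4.
Here d = 807, and d mod 4 = 3.
d = 3 mod 4, not 1 (O_K = Z[sqrt(d)]), so disc(K) = 4d = 4 * (807) = 3228

3228


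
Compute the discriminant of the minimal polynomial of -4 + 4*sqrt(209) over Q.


The element -4 + 4*sqrt(209) has minimal polynomial:
x^2 + 8*x - 3328
Discriminant = (8)^2 - 4*(-3328)
= 64 + 13312
= 13376

13376


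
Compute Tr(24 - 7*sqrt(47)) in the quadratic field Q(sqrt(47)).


Tr(a + b*sqrt(d)) = (a + b*sqrt(d)) + (a - b*sqrt(d)) = 2a
= 2 * (24)
= 48

48


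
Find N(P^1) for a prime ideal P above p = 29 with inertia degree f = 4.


N(P^a) = p^(a*f)
= 29^(1*4)
= 29^4
= 707281

707281


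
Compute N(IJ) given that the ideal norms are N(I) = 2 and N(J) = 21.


N(IJ) = N(I) * N(J)
= 2 * 21
= 42

42


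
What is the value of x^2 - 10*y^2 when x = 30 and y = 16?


x^2 - d*y^2
= 30^2 - 10*16^2
= 900 - 2560
= -1660

-1660


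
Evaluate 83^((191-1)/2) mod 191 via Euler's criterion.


p = 191 is prime and the exponent is (p-1)/2 = 95, so by Euler's criterion 83^95 = (83/191) = +1 or -1 mod 191.
Compute by square-and-multiply:
  95 = 64 + 16 + 8 + 4 + 2 + 1 (binary 1011111)
  Repeated squaring mod 191: 83^1 = 83, 83^2 = 13, 83^4 = 169, 83^8 = 102, 83^16 = 90, 83^32 = 78, 83^64 = 163
  83^95 = 83^64 * 83^16 * 83^8 * 83^4 * 83^2 * 83^1 = 163 * 90 * 102 * 169 * 13 * 83 mod 191
    163 * 90 = 14670 = 154 mod 191
    154 * 102 = 15708 = 46 mod 191
    46 * 169 = 7774 = 134 mod 191
    134 * 13 = 1742 = 23 mod 191
    23 * 83 = 1909 = 190 mod 191
  83^95 = 190 mod 191
Result 190 = p - 1 = -1 mod 191: 83 is a quadratic non-residue mod 191. As a residue in [0, p-1] the value is 190.
83^95 mod 191 = 190

190


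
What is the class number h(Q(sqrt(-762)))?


K = Q(sqrt(-762)). d mod 4 = 2, so D = disc(K) = 4d = -3048
h(K) equals the number of primitive reduced positive-definite forms (a, b, c) = a*x^2 + b*x*y + c*y^2 with b^2 - 4ac = D,
where reduced means |b| <= a <= c, with b >= 0 whenever |b| = a or a = c, and primitive means gcd(a, b, c) = 1.
Reduced forces 3a^2 <= |D| = 3048, so 1 <= a <= 31; b must have the parity of D, and c = (b^2 - D)/(4a) must be an integer >= a.
Enumerate a = 1..31, b in [-a, a]:
  a=1: (1, 0, 762)  [1]
  a=2: (2, 0, 381)  [1]
  a=3: (3, 0, 254)  [1]
  a=4..5: none
  a=6: (6, 0, 127)  [1]
  a=7: (7, -2, 109), (7, 2, 109)  [2]
  a=8..13: none
  a=14: (14, -12, 57), (14, 12, 57)  [2]
  a=15..18: none
  a=19: (19, -12, 42), (19, 12, 42)  [2]
  a=20: none
  a=21: (21, -12, 38), (21, 12, 38)  [2]
  a=22..31: none
Total reduced forms: 1 + 1 + 1 + 1 + 2 + 2 + 2 + 2 = 12
h = 12

12


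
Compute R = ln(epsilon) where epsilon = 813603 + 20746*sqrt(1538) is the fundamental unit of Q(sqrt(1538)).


epsilon = 813603 + 20746*sqrt(1538)
= 1.6272e+06
R = ln(1.6272e+06)
= 14.3024

14.3024


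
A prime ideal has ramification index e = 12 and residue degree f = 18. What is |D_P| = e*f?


|D_P| = e * f
= 12 * 18
= 216

216


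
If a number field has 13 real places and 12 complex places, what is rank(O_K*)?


By Dirichlet's unit theorem:
rank = r1 + r2 - 1
= 13 + 12 - 1
= 24

24


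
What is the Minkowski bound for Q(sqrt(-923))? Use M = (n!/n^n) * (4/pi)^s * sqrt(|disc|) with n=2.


d = -923, d mod 4 = 1, so disc(K) = d = -923; |disc(K)| = 923
Imaginary quadratic field, so n = 2, s = r2 = 1, r1 = 0
M = (n!/n^n) * (4/pi)^s * sqrt(|disc(K)|) = (2!/2^2) * (4/pi)^1 * sqrt(923)
= 0.5 * 1.273240 * 30.380915
= 19.3411

19.3411


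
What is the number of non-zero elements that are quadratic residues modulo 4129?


For prime p, the number of non-zero quadratic residues is (p-1)/2.
= (4129-1)/2
= 2064

2064


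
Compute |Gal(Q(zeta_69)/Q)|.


|Gal(Q(zeta_69)/Q)| = phi(69)
= 44

44


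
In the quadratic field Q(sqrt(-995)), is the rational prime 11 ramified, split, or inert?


K = Q(sqrt(-995)). Since d mod 4 = 1, disc(K) = -995.
Check p | disc: -995 mod 11 = 6.
p does not divide disc. Compute Legendre symbol (d/p):
6^((11-1)/2) mod 11 = -1
(d/p) = -1, so p is inert: (p) stays prime with e=1, f=2, g=1.
Therefore p is inert.

inert


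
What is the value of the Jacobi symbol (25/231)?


Compute (25/231) via quadratic reciprocity:
  reciprocity: (25/231) -> +(231/25)
  reduce: (6/25)
  pull out 2: (2/25) = +1  (since 25 mod 8 = 1)
  reciprocity: (3/25) -> +(25/3)
  reduce: (1/3)
  (1/3) = 1
Product of signs = 1

1


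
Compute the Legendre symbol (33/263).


p = 263 is prime, so compute (33/263) with the reciprocity algorithm (Jacobi-symbol steps: pull out 2s via (2/n), flip via reciprocity, reduce):
  reciprocity: (33/263) -> +(263/33)
  reduce: (32/33)
  pull out 2: (2/33) = +1  (since 33 mod 8 = 1)
  pull out 2: (2/33) = +1  (since 33 mod 8 = 1)
  pull out 2: (2/33) = +1  (since 33 mod 8 = 1)
  pull out 2: (2/33) = +1  (since 33 mod 8 = 1)
  pull out 2: (2/33) = +1  (since 33 mod 8 = 1)
  (1/33) = 1
Product of signs = 1
(33/263) = 1

1


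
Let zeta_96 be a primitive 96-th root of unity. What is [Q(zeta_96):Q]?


The degree equals Euler's totient phi(96).
96 = 2^5 * 3
phi(96) = 32

32


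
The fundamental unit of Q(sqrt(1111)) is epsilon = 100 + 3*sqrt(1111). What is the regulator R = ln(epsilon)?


epsilon = 100 + 3*sqrt(1111)
= 199.9950
R = ln(199.9950)
= 5.2983

5.2983


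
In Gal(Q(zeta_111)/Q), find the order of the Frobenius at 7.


The Frobenius at p in Gal(Q(zeta_n)/Q) = (Z/nZ)* is the class of p, so its order is ord_111(7), the smallest k >= 1 with 7^k = 1 mod 111.
n = 111 = 3 * 37, phi(111) = 72; the order divides phi(n).
Divisors of 72: 1, 2, 3, 4, 6, 8, 9, 12, 18, 24, 36, 72
Repeated squaring mod 111: 7^1 = 7, 7^2 = 49, 7^4 = 70, 7^8 = 16, 7^16 = 34, 7^32 = 46, 7^64 = 7
Test divisors in increasing order:
  k=1: 7^1 = 7 mod 111
  k=2: 7^2 = 49 mod 111
  k=3: 7^3 = 49 * 7 = 10 mod 111
  k=4: 7^4 = 70 mod 111
  k=6: 7^6 = 70 * 49 = 100 mod 111
  k=8: 7^8 = 16 mod 111
  k=9: 7^9 = 16 * 7 = 1 mod 111  <- first divisor giving 1
Order = 9

9


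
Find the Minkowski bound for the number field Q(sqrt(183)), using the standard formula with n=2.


d = 183, d mod 4 = 3, so disc(K) = 4d = 732; |disc(K)| = 732
Real quadratic field, so n = 2, s = r2 = 0, r1 = 2
M = (n!/n^n) * (4/pi)^s * sqrt(|disc(K)|) = (2!/2^2) * (4/pi)^0 * sqrt(732)
= 0.5 * 1.000000 * 27.055499
= 13.5277

13.5277


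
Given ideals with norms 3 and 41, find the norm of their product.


N(IJ) = N(I) * N(J)
= 3 * 41
= 123

123


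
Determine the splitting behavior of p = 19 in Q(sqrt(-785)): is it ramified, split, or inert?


K = Q(sqrt(-785)). Since d mod 4 = 3, disc(K) = -3140.
Check p | disc: -3140 mod 19 = 14.
p does not divide disc. Compute Legendre symbol (d/p):
13^((19-1)/2) mod 19 = -1
(d/p) = -1, so p is inert: (p) stays prime with e=1, f=2, g=1.
Therefore p is inert.

inert


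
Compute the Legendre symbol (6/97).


p = 97 is prime, so compute (6/97) with the reciprocity algorithm (Jacobi-symbol steps: pull out 2s via (2/n), flip via reciprocity, reduce):
  pull out 2: (2/97) = +1  (since 97 mod 8 = 1)
  reciprocity: (3/97) -> +(97/3)
  reduce: (1/3)
  (1/3) = 1
Product of signs = 1
(6/97) = 1

1


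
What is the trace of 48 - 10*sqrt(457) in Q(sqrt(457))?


Tr(a + b*sqrt(d)) = (a + b*sqrt(d)) + (a - b*sqrt(d)) = 2a
= 2 * (48)
= 96

96


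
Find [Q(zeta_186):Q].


The degree equals Euler's totient phi(186).
186 = 2 * 3 * 31
phi(186) = 60

60


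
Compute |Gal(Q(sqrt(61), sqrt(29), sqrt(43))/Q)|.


The 3 square roots of distinct primes are multiplicatively independent over Q,
so [K:Q] = 2^3 and Gal(K/Q) is isomorphic to (Z/2Z)^3.
|Gal| = 2^3 = 8

8


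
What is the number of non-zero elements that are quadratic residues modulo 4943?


For prime p, the number of non-zero quadratic residues is (p-1)/2.
= (4943-1)/2
= 2471

2471


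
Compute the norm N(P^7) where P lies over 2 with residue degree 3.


N(P^a) = p^(a*f)
= 2^(7*3)
= 2^21
= 2097152

2097152


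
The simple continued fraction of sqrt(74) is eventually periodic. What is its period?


Run the CF algorithm for sqrt(74).
a_0 = floor(sqrt(74)) = 8; set m_0=0, q_0=1.
Recurrence: m' = q*a - m,  q' = (d - m'^2)/q,  a' = floor((a_0 + m')/q').
  step 1: m=8, q=10, a=1
  step 2: m=2, q=7, a=1
  step 3: m=5, q=7, a=1
  step 4: m=2, q=10, a=1
  step 5: m=8, q=1, a=16
a_5 = 2*a_0 = 16, so the period closes here.
sqrt(74) = [8; 1, 1, 1, 1, 16]
Period length = 5

5


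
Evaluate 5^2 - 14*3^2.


x^2 - d*y^2
= 5^2 - 14*3^2
= 25 - 126
= -101

-101


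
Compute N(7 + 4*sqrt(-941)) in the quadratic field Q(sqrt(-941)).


N(a + b*sqrt(d)) = a^2 - d*b^2
= (7)^2 - (-941)*(4)^2
= 49 + 15056
= 15105

15105


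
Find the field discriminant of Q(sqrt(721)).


For K = Q(sqrt(d)) with d squarefree: disc(K) = d if d = 1 mod 4, and disc(K) = 4d if d = 2 or 3 mod 4.
Here d = 721, and d mod 4 = 1.
d = 1 mod 4 (O_K = Z[(1+sqrt(d))/2]), so disc(K) = d = 721

721


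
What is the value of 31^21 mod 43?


p = 43 is prime and the exponent is (p-1)/2 = 21, so by Euler's criterion 31^21 = (31/43) = +1 or -1 mod 43.
Compute by square-and-multiply:
  21 = 16 + 4 + 1 (binary 10101)
  Repeated squaring mod 43: 31^1 = 31, 31^2 = 15, 31^4 = 10, 31^8 = 14, 31^16 = 24
  31^21 = 31^16 * 31^4 * 31^1 = 24 * 10 * 31 mod 43
    24 * 10 = 240 = 25 mod 43
    25 * 31 = 775 = 1 mod 43
  31^21 = 1 mod 43
Result 1: 31 is a quadratic residue mod 43.
31^21 mod 43 = 1

1


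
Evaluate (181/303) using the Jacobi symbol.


Compute (181/303) via quadratic reciprocity:
  reciprocity: (181/303) -> +(303/181)
  reduce: (122/181)
  pull out 2: (2/181) = -1  (since 181 mod 8 = 5)
  reciprocity: (61/181) -> +(181/61)
  reduce: (59/61)
  reciprocity: (59/61) -> +(61/59)
  reduce: (2/59)
  pull out 2: (2/59) = -1  (since 59 mod 8 = 3)
  (1/59) = 1
Product of signs = 1

1


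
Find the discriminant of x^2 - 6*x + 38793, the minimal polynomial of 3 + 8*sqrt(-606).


The element 3 + 8*sqrt(-606) has minimal polynomial:
x^2 - 6*x + 38793
Discriminant = (-6)^2 - 4*(38793)
= 36 - 155172
= -155136

-155136


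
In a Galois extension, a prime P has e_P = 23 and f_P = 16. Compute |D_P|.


|D_P| = e * f
= 23 * 16
= 368

368


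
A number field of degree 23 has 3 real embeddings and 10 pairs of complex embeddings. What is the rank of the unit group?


By Dirichlet's unit theorem:
rank = r1 + r2 - 1
= 3 + 10 - 1
= 12

12


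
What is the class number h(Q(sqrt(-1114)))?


K = Q(sqrt(-1114)). d mod 4 = 2, so D = disc(K) = 4d = -4456
h(K) equals the number of primitive reduced positive-definite forms (a, b, c) = a*x^2 + b*x*y + c*y^2 with b^2 - 4ac = D,
where reduced means |b| <= a <= c, with b >= 0 whenever |b| = a or a = c, and primitive means gcd(a, b, c) = 1.
Reduced forces 3a^2 <= |D| = 4456, so 1 <= a <= 38; b must have the parity of D, and c = (b^2 - D)/(4a) must be an integer >= a.
Enumerate a = 1..38, b in [-a, a]:
  a=1: (1, 0, 1114)  [1]
  a=2: (2, 0, 557)  [1]
  a=3..4: none
  a=5: (5, -2, 223), (5, 2, 223)  [2]
  a=6..9: none
  a=10: (10, -8, 113), (10, 8, 113)  [2]
  a=11..12: none
  a=13: (13, -4, 86), (13, 4, 86)  [2]
  a=14..16: none
  a=17: (17, -10, 67), (17, 10, 67)  [2]
  a=18: none
  a=19: (19, -16, 62), (19, 16, 62)  [2]
  a=20..22: none
  a=23: (23, -12, 50), (23, 12, 50)  [2]
  a=24: none
  a=25: (25, -12, 46), (25, 12, 46)  [2]
  a=26: (26, -4, 43), (26, 4, 43)  [2]
  a=27..30: none
  a=31: (31, -16, 38), (31, 16, 38)  [2]
  a=32..33: none
  a=34: (34, -24, 37), (34, 24, 37)  [2]
  a=35..38: none
Total reduced forms: 1 + 1 + 2 + 2 + 2 + 2 + 2 + 2 + 2 + 2 + 2 + 2 = 22
h = 22

22


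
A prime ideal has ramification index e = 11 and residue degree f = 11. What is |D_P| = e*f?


|D_P| = e * f
= 11 * 11
= 121

121


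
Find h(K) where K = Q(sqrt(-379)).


K = Q(sqrt(-379)). d mod 4 = 1, so D = disc(K) = d = -379
h(K) equals the number of primitive reduced positive-definite forms (a, b, c) = a*x^2 + b*x*y + c*y^2 with b^2 - 4ac = D,
where reduced means |b| <= a <= c, with b >= 0 whenever |b| = a or a = c, and primitive means gcd(a, b, c) = 1.
Reduced forces 3a^2 <= |D| = 379, so 1 <= a <= 11; b must have the parity of D, and c = (b^2 - D)/(4a) must be an integer >= a.
Enumerate a = 1..11, b in [-a, a]:
  a=1: (1, 1, 95)  [1]
  a=2..4: none
  a=5: (5, -1, 19), (5, 1, 19)  [2]
  a=6..11: none
Total reduced forms: 1 + 2 = 3
h = 3

3


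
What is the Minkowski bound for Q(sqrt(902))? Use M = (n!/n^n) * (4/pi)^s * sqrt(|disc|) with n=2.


d = 902, d mod 4 = 2, so disc(K) = 4d = 3608; |disc(K)| = 3608
Real quadratic field, so n = 2, s = r2 = 0, r1 = 2
M = (n!/n^n) * (4/pi)^s * sqrt(|disc(K)|) = (2!/2^2) * (4/pi)^0 * sqrt(3608)
= 0.5 * 1.000000 * 60.066630
= 30.0333

30.0333


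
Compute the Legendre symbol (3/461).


p = 461 is prime, so compute (3/461) with the reciprocity algorithm (Jacobi-symbol steps: pull out 2s via (2/n), flip via reciprocity, reduce):
  reciprocity: (3/461) -> +(461/3)
  reduce: (2/3)
  pull out 2: (2/3) = -1  (since 3 mod 8 = 3)
  (1/3) = 1
Product of signs = -1
(3/461) = -1

-1


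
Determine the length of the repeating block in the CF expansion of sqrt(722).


Run the CF algorithm for sqrt(722).
a_0 = floor(sqrt(722)) = 26; set m_0=0, q_0=1.
Recurrence: m' = q*a - m,  q' = (d - m'^2)/q,  a' = floor((a_0 + m')/q').
  step 1: m=26, q=46, a=1
  step 2: m=20, q=7, a=6
  step 3: m=22, q=34, a=1
  step 4: m=12, q=17, a=2
  step 5: m=22, q=14, a=3
  step 6: m=20, q=23, a=2
  step 7: m=26, q=2, a=26
  step 8: m=26, q=23, a=2
  step 9: m=20, q=14, a=3
  step 10: m=22, q=17, a=2
  step 11: m=12, q=34, a=1
  step 12: m=22, q=7, a=6
  step 13: m=20, q=46, a=1
  step 14: m=26, q=1, a=52
a_14 = 2*a_0 = 52, so the period closes here.
sqrt(722) = [26; 1, 6, 1, 2, 3, 2, 26, 2, 3, 2, 1, 6, 1, 52]
Period length = 14

14


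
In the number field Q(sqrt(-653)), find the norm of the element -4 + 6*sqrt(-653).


N(a + b*sqrt(d)) = a^2 - d*b^2
= (-4)^2 - (-653)*(6)^2
= 16 + 23508
= 23524

23524


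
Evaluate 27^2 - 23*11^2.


x^2 - d*y^2
= 27^2 - 23*11^2
= 729 - 2783
= -2054

-2054


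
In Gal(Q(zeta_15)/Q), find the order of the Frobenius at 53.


The Frobenius at p in Gal(Q(zeta_n)/Q) = (Z/nZ)* is the class of p, so its order is ord_15(53), the smallest k >= 1 with 53^k = 1 mod 15.
n = 15 = 3 * 5, phi(15) = 8; the order divides phi(n).
Divisors of 8: 1, 2, 4, 8
Repeated squaring mod 15: 53^1 = 8, 53^2 = 4, 53^4 = 1, 53^8 = 1
Test divisors in increasing order:
  k=1: 53^1 = 8 mod 15
  k=2: 53^2 = 4 mod 15
  k=4: 53^4 = 1 mod 15  <- first divisor giving 1
Order = 4

4


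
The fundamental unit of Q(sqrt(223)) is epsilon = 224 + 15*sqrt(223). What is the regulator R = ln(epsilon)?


epsilon = 224 + 15*sqrt(223)
= 447.9978
R = ln(447.9978)
= 6.1048

6.1048


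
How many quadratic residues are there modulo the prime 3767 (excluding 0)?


For prime p, the number of non-zero quadratic residues is (p-1)/2.
= (3767-1)/2
= 1883

1883


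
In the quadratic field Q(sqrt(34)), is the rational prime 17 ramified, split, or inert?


K = Q(sqrt(34)). Since d mod 4 = 2, disc(K) = 136.
Check p | disc: 136 mod 17 = 0.
p divides disc, so p ramifies: (p) = P^2 with e=2, f=1, g=1.
Therefore p is ramified.

ramified
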